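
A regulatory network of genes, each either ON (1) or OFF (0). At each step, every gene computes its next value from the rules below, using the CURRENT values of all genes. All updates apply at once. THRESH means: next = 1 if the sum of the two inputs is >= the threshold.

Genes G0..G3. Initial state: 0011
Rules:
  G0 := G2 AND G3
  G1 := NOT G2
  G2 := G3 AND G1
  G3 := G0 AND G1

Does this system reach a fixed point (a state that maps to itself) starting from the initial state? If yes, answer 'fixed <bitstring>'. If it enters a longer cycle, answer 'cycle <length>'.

Step 0: 0011
Step 1: G0=G2&G3=1&1=1 G1=NOT G2=NOT 1=0 G2=G3&G1=1&0=0 G3=G0&G1=0&0=0 -> 1000
Step 2: G0=G2&G3=0&0=0 G1=NOT G2=NOT 0=1 G2=G3&G1=0&0=0 G3=G0&G1=1&0=0 -> 0100
Step 3: G0=G2&G3=0&0=0 G1=NOT G2=NOT 0=1 G2=G3&G1=0&1=0 G3=G0&G1=0&1=0 -> 0100
Fixed point reached at step 2: 0100

Answer: fixed 0100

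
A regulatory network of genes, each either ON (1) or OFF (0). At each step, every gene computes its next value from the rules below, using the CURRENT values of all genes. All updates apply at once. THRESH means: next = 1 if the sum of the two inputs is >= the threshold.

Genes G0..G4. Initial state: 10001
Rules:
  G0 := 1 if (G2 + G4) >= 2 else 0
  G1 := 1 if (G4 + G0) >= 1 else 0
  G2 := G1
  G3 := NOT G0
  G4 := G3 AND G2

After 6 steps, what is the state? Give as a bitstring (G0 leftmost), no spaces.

Step 1: G0=(0+1>=2)=0 G1=(1+1>=1)=1 G2=G1=0 G3=NOT G0=NOT 1=0 G4=G3&G2=0&0=0 -> 01000
Step 2: G0=(0+0>=2)=0 G1=(0+0>=1)=0 G2=G1=1 G3=NOT G0=NOT 0=1 G4=G3&G2=0&0=0 -> 00110
Step 3: G0=(1+0>=2)=0 G1=(0+0>=1)=0 G2=G1=0 G3=NOT G0=NOT 0=1 G4=G3&G2=1&1=1 -> 00011
Step 4: G0=(0+1>=2)=0 G1=(1+0>=1)=1 G2=G1=0 G3=NOT G0=NOT 0=1 G4=G3&G2=1&0=0 -> 01010
Step 5: G0=(0+0>=2)=0 G1=(0+0>=1)=0 G2=G1=1 G3=NOT G0=NOT 0=1 G4=G3&G2=1&0=0 -> 00110
Step 6: G0=(1+0>=2)=0 G1=(0+0>=1)=0 G2=G1=0 G3=NOT G0=NOT 0=1 G4=G3&G2=1&1=1 -> 00011

00011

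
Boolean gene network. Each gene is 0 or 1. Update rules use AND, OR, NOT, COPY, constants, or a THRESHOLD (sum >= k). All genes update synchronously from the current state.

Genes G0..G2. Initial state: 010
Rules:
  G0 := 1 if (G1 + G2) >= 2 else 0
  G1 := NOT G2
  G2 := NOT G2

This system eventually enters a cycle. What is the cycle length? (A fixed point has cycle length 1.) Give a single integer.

Step 0: 010
Step 1: G0=(1+0>=2)=0 G1=NOT G2=NOT 0=1 G2=NOT G2=NOT 0=1 -> 011
Step 2: G0=(1+1>=2)=1 G1=NOT G2=NOT 1=0 G2=NOT G2=NOT 1=0 -> 100
Step 3: G0=(0+0>=2)=0 G1=NOT G2=NOT 0=1 G2=NOT G2=NOT 0=1 -> 011
State from step 3 equals state from step 1 -> cycle length 2

Answer: 2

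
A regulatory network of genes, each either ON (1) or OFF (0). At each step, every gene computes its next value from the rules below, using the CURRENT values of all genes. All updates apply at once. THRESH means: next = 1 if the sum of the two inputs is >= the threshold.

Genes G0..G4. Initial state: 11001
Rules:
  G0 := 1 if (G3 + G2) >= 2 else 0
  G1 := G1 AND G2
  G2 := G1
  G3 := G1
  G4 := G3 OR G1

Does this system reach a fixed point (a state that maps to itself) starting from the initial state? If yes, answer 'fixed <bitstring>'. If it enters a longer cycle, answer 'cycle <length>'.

Answer: fixed 00000

Derivation:
Step 0: 11001
Step 1: G0=(0+0>=2)=0 G1=G1&G2=1&0=0 G2=G1=1 G3=G1=1 G4=G3|G1=0|1=1 -> 00111
Step 2: G0=(1+1>=2)=1 G1=G1&G2=0&1=0 G2=G1=0 G3=G1=0 G4=G3|G1=1|0=1 -> 10001
Step 3: G0=(0+0>=2)=0 G1=G1&G2=0&0=0 G2=G1=0 G3=G1=0 G4=G3|G1=0|0=0 -> 00000
Step 4: G0=(0+0>=2)=0 G1=G1&G2=0&0=0 G2=G1=0 G3=G1=0 G4=G3|G1=0|0=0 -> 00000
Fixed point reached at step 3: 00000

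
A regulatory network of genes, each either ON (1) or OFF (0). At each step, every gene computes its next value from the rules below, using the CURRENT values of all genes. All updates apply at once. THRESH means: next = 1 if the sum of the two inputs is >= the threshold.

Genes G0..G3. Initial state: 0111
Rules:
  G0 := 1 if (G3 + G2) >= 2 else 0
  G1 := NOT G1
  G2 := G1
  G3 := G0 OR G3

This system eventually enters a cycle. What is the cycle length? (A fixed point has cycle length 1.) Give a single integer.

Answer: 2

Derivation:
Step 0: 0111
Step 1: G0=(1+1>=2)=1 G1=NOT G1=NOT 1=0 G2=G1=1 G3=G0|G3=0|1=1 -> 1011
Step 2: G0=(1+1>=2)=1 G1=NOT G1=NOT 0=1 G2=G1=0 G3=G0|G3=1|1=1 -> 1101
Step 3: G0=(1+0>=2)=0 G1=NOT G1=NOT 1=0 G2=G1=1 G3=G0|G3=1|1=1 -> 0011
Step 4: G0=(1+1>=2)=1 G1=NOT G1=NOT 0=1 G2=G1=0 G3=G0|G3=0|1=1 -> 1101
State from step 4 equals state from step 2 -> cycle length 2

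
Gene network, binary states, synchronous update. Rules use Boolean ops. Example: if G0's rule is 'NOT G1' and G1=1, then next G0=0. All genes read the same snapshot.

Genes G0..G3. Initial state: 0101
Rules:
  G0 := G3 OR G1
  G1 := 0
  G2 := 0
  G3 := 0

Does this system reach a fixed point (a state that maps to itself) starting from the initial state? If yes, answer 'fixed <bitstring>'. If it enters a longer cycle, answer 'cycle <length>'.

Step 0: 0101
Step 1: G0=G3|G1=1|1=1 G1=0(const) G2=0(const) G3=0(const) -> 1000
Step 2: G0=G3|G1=0|0=0 G1=0(const) G2=0(const) G3=0(const) -> 0000
Step 3: G0=G3|G1=0|0=0 G1=0(const) G2=0(const) G3=0(const) -> 0000
Fixed point reached at step 2: 0000

Answer: fixed 0000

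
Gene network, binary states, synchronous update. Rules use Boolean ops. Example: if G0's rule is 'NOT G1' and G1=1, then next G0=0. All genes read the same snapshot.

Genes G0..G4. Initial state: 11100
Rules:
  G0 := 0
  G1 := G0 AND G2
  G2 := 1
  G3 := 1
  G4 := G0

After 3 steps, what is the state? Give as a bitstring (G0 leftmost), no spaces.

Step 1: G0=0(const) G1=G0&G2=1&1=1 G2=1(const) G3=1(const) G4=G0=1 -> 01111
Step 2: G0=0(const) G1=G0&G2=0&1=0 G2=1(const) G3=1(const) G4=G0=0 -> 00110
Step 3: G0=0(const) G1=G0&G2=0&1=0 G2=1(const) G3=1(const) G4=G0=0 -> 00110

00110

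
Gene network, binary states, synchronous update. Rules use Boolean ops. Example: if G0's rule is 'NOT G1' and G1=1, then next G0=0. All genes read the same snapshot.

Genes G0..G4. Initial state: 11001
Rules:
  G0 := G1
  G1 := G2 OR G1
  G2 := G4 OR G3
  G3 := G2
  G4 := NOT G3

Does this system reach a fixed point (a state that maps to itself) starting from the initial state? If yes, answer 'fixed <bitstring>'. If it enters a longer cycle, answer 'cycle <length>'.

Answer: fixed 11110

Derivation:
Step 0: 11001
Step 1: G0=G1=1 G1=G2|G1=0|1=1 G2=G4|G3=1|0=1 G3=G2=0 G4=NOT G3=NOT 0=1 -> 11101
Step 2: G0=G1=1 G1=G2|G1=1|1=1 G2=G4|G3=1|0=1 G3=G2=1 G4=NOT G3=NOT 0=1 -> 11111
Step 3: G0=G1=1 G1=G2|G1=1|1=1 G2=G4|G3=1|1=1 G3=G2=1 G4=NOT G3=NOT 1=0 -> 11110
Step 4: G0=G1=1 G1=G2|G1=1|1=1 G2=G4|G3=0|1=1 G3=G2=1 G4=NOT G3=NOT 1=0 -> 11110
Fixed point reached at step 3: 11110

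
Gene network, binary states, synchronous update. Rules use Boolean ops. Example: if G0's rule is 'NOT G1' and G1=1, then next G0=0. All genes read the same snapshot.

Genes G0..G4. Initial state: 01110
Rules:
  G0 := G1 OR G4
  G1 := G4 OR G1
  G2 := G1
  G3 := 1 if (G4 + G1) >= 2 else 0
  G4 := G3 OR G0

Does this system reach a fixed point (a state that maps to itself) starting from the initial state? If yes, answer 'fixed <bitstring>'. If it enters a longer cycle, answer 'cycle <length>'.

Answer: fixed 11111

Derivation:
Step 0: 01110
Step 1: G0=G1|G4=1|0=1 G1=G4|G1=0|1=1 G2=G1=1 G3=(0+1>=2)=0 G4=G3|G0=1|0=1 -> 11101
Step 2: G0=G1|G4=1|1=1 G1=G4|G1=1|1=1 G2=G1=1 G3=(1+1>=2)=1 G4=G3|G0=0|1=1 -> 11111
Step 3: G0=G1|G4=1|1=1 G1=G4|G1=1|1=1 G2=G1=1 G3=(1+1>=2)=1 G4=G3|G0=1|1=1 -> 11111
Fixed point reached at step 2: 11111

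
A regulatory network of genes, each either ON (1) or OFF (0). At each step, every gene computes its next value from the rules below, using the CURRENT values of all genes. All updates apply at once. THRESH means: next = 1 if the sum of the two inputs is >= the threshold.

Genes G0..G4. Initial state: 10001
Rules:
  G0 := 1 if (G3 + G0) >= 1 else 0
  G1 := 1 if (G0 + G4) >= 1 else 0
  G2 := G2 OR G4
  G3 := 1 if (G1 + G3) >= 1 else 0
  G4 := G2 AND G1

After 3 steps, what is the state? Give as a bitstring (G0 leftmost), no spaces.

Step 1: G0=(0+1>=1)=1 G1=(1+1>=1)=1 G2=G2|G4=0|1=1 G3=(0+0>=1)=0 G4=G2&G1=0&0=0 -> 11100
Step 2: G0=(0+1>=1)=1 G1=(1+0>=1)=1 G2=G2|G4=1|0=1 G3=(1+0>=1)=1 G4=G2&G1=1&1=1 -> 11111
Step 3: G0=(1+1>=1)=1 G1=(1+1>=1)=1 G2=G2|G4=1|1=1 G3=(1+1>=1)=1 G4=G2&G1=1&1=1 -> 11111

11111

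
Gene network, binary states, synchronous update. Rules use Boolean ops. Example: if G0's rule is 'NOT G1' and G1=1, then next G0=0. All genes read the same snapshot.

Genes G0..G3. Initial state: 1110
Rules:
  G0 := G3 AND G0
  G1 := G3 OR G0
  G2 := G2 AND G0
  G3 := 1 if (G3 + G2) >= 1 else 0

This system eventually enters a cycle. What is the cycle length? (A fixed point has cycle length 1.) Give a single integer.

Step 0: 1110
Step 1: G0=G3&G0=0&1=0 G1=G3|G0=0|1=1 G2=G2&G0=1&1=1 G3=(0+1>=1)=1 -> 0111
Step 2: G0=G3&G0=1&0=0 G1=G3|G0=1|0=1 G2=G2&G0=1&0=0 G3=(1+1>=1)=1 -> 0101
Step 3: G0=G3&G0=1&0=0 G1=G3|G0=1|0=1 G2=G2&G0=0&0=0 G3=(1+0>=1)=1 -> 0101
State from step 3 equals state from step 2 -> cycle length 1

Answer: 1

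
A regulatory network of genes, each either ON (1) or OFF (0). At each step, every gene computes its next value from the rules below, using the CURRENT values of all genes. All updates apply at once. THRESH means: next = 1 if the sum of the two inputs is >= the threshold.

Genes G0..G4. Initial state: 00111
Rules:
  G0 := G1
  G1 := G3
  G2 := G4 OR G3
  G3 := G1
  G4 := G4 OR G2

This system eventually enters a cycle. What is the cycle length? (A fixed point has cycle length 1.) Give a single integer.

Step 0: 00111
Step 1: G0=G1=0 G1=G3=1 G2=G4|G3=1|1=1 G3=G1=0 G4=G4|G2=1|1=1 -> 01101
Step 2: G0=G1=1 G1=G3=0 G2=G4|G3=1|0=1 G3=G1=1 G4=G4|G2=1|1=1 -> 10111
Step 3: G0=G1=0 G1=G3=1 G2=G4|G3=1|1=1 G3=G1=0 G4=G4|G2=1|1=1 -> 01101
State from step 3 equals state from step 1 -> cycle length 2

Answer: 2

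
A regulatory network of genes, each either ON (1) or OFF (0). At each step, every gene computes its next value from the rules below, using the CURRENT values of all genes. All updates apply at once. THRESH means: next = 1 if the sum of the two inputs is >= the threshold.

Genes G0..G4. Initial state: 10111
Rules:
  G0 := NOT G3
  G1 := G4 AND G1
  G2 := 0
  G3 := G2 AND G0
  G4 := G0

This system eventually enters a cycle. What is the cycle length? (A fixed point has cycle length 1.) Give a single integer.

Step 0: 10111
Step 1: G0=NOT G3=NOT 1=0 G1=G4&G1=1&0=0 G2=0(const) G3=G2&G0=1&1=1 G4=G0=1 -> 00011
Step 2: G0=NOT G3=NOT 1=0 G1=G4&G1=1&0=0 G2=0(const) G3=G2&G0=0&0=0 G4=G0=0 -> 00000
Step 3: G0=NOT G3=NOT 0=1 G1=G4&G1=0&0=0 G2=0(const) G3=G2&G0=0&0=0 G4=G0=0 -> 10000
Step 4: G0=NOT G3=NOT 0=1 G1=G4&G1=0&0=0 G2=0(const) G3=G2&G0=0&1=0 G4=G0=1 -> 10001
Step 5: G0=NOT G3=NOT 0=1 G1=G4&G1=1&0=0 G2=0(const) G3=G2&G0=0&1=0 G4=G0=1 -> 10001
State from step 5 equals state from step 4 -> cycle length 1

Answer: 1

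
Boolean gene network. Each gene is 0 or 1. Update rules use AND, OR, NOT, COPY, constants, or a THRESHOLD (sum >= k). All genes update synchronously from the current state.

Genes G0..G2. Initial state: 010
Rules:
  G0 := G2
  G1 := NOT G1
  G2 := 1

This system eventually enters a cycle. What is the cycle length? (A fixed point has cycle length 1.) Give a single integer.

Step 0: 010
Step 1: G0=G2=0 G1=NOT G1=NOT 1=0 G2=1(const) -> 001
Step 2: G0=G2=1 G1=NOT G1=NOT 0=1 G2=1(const) -> 111
Step 3: G0=G2=1 G1=NOT G1=NOT 1=0 G2=1(const) -> 101
Step 4: G0=G2=1 G1=NOT G1=NOT 0=1 G2=1(const) -> 111
State from step 4 equals state from step 2 -> cycle length 2

Answer: 2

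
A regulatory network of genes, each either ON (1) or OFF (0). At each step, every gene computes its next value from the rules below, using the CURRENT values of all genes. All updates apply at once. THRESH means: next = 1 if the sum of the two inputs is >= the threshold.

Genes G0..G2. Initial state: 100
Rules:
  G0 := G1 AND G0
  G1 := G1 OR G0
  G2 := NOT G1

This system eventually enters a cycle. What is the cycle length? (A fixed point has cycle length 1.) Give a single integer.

Answer: 1

Derivation:
Step 0: 100
Step 1: G0=G1&G0=0&1=0 G1=G1|G0=0|1=1 G2=NOT G1=NOT 0=1 -> 011
Step 2: G0=G1&G0=1&0=0 G1=G1|G0=1|0=1 G2=NOT G1=NOT 1=0 -> 010
Step 3: G0=G1&G0=1&0=0 G1=G1|G0=1|0=1 G2=NOT G1=NOT 1=0 -> 010
State from step 3 equals state from step 2 -> cycle length 1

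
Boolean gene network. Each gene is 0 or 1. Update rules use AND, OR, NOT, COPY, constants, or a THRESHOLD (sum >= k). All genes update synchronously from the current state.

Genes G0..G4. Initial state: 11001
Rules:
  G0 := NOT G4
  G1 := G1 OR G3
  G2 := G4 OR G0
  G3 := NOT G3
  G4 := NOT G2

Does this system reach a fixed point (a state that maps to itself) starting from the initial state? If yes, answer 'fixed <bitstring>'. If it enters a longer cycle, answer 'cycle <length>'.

Step 0: 11001
Step 1: G0=NOT G4=NOT 1=0 G1=G1|G3=1|0=1 G2=G4|G0=1|1=1 G3=NOT G3=NOT 0=1 G4=NOT G2=NOT 0=1 -> 01111
Step 2: G0=NOT G4=NOT 1=0 G1=G1|G3=1|1=1 G2=G4|G0=1|0=1 G3=NOT G3=NOT 1=0 G4=NOT G2=NOT 1=0 -> 01100
Step 3: G0=NOT G4=NOT 0=1 G1=G1|G3=1|0=1 G2=G4|G0=0|0=0 G3=NOT G3=NOT 0=1 G4=NOT G2=NOT 1=0 -> 11010
Step 4: G0=NOT G4=NOT 0=1 G1=G1|G3=1|1=1 G2=G4|G0=0|1=1 G3=NOT G3=NOT 1=0 G4=NOT G2=NOT 0=1 -> 11101
Step 5: G0=NOT G4=NOT 1=0 G1=G1|G3=1|0=1 G2=G4|G0=1|1=1 G3=NOT G3=NOT 0=1 G4=NOT G2=NOT 1=0 -> 01110
Step 6: G0=NOT G4=NOT 0=1 G1=G1|G3=1|1=1 G2=G4|G0=0|0=0 G3=NOT G3=NOT 1=0 G4=NOT G2=NOT 1=0 -> 11000
Step 7: G0=NOT G4=NOT 0=1 G1=G1|G3=1|0=1 G2=G4|G0=0|1=1 G3=NOT G3=NOT 0=1 G4=NOT G2=NOT 0=1 -> 11111
Step 8: G0=NOT G4=NOT 1=0 G1=G1|G3=1|1=1 G2=G4|G0=1|1=1 G3=NOT G3=NOT 1=0 G4=NOT G2=NOT 1=0 -> 01100
Cycle of length 6 starting at step 2 -> no fixed point

Answer: cycle 6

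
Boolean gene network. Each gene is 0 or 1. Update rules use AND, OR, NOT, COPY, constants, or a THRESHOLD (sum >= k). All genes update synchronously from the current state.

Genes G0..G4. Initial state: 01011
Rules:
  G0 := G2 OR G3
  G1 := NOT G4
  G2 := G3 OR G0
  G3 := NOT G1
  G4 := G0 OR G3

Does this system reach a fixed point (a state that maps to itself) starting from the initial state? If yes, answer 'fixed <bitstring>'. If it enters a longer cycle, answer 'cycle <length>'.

Answer: fixed 10111

Derivation:
Step 0: 01011
Step 1: G0=G2|G3=0|1=1 G1=NOT G4=NOT 1=0 G2=G3|G0=1|0=1 G3=NOT G1=NOT 1=0 G4=G0|G3=0|1=1 -> 10101
Step 2: G0=G2|G3=1|0=1 G1=NOT G4=NOT 1=0 G2=G3|G0=0|1=1 G3=NOT G1=NOT 0=1 G4=G0|G3=1|0=1 -> 10111
Step 3: G0=G2|G3=1|1=1 G1=NOT G4=NOT 1=0 G2=G3|G0=1|1=1 G3=NOT G1=NOT 0=1 G4=G0|G3=1|1=1 -> 10111
Fixed point reached at step 2: 10111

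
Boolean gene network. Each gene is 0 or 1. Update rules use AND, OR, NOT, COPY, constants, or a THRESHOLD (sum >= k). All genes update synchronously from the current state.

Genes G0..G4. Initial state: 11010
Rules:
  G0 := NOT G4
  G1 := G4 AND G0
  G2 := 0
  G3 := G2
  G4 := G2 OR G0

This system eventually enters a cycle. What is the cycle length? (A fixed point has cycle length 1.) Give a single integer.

Answer: 4

Derivation:
Step 0: 11010
Step 1: G0=NOT G4=NOT 0=1 G1=G4&G0=0&1=0 G2=0(const) G3=G2=0 G4=G2|G0=0|1=1 -> 10001
Step 2: G0=NOT G4=NOT 1=0 G1=G4&G0=1&1=1 G2=0(const) G3=G2=0 G4=G2|G0=0|1=1 -> 01001
Step 3: G0=NOT G4=NOT 1=0 G1=G4&G0=1&0=0 G2=0(const) G3=G2=0 G4=G2|G0=0|0=0 -> 00000
Step 4: G0=NOT G4=NOT 0=1 G1=G4&G0=0&0=0 G2=0(const) G3=G2=0 G4=G2|G0=0|0=0 -> 10000
Step 5: G0=NOT G4=NOT 0=1 G1=G4&G0=0&1=0 G2=0(const) G3=G2=0 G4=G2|G0=0|1=1 -> 10001
State from step 5 equals state from step 1 -> cycle length 4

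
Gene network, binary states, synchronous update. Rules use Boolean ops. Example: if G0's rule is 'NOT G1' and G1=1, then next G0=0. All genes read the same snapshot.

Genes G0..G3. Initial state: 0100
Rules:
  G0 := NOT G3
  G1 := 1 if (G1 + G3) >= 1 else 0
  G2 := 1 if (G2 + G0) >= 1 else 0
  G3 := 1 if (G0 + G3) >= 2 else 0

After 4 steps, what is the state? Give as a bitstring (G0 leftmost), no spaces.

Step 1: G0=NOT G3=NOT 0=1 G1=(1+0>=1)=1 G2=(0+0>=1)=0 G3=(0+0>=2)=0 -> 1100
Step 2: G0=NOT G3=NOT 0=1 G1=(1+0>=1)=1 G2=(0+1>=1)=1 G3=(1+0>=2)=0 -> 1110
Step 3: G0=NOT G3=NOT 0=1 G1=(1+0>=1)=1 G2=(1+1>=1)=1 G3=(1+0>=2)=0 -> 1110
Step 4: G0=NOT G3=NOT 0=1 G1=(1+0>=1)=1 G2=(1+1>=1)=1 G3=(1+0>=2)=0 -> 1110

1110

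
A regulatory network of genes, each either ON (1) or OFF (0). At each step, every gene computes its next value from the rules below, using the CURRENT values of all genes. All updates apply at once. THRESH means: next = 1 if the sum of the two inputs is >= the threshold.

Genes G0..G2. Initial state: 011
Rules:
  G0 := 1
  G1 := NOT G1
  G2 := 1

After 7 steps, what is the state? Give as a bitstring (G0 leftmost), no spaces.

Step 1: G0=1(const) G1=NOT G1=NOT 1=0 G2=1(const) -> 101
Step 2: G0=1(const) G1=NOT G1=NOT 0=1 G2=1(const) -> 111
Step 3: G0=1(const) G1=NOT G1=NOT 1=0 G2=1(const) -> 101
Step 4: G0=1(const) G1=NOT G1=NOT 0=1 G2=1(const) -> 111
Step 5: G0=1(const) G1=NOT G1=NOT 1=0 G2=1(const) -> 101
Step 6: G0=1(const) G1=NOT G1=NOT 0=1 G2=1(const) -> 111
Step 7: G0=1(const) G1=NOT G1=NOT 1=0 G2=1(const) -> 101

101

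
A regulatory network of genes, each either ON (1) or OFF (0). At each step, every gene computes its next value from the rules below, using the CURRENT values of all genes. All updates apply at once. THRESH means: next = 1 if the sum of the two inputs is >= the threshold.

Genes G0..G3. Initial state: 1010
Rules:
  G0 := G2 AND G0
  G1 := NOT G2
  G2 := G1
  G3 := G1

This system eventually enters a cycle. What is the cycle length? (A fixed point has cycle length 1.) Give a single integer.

Step 0: 1010
Step 1: G0=G2&G0=1&1=1 G1=NOT G2=NOT 1=0 G2=G1=0 G3=G1=0 -> 1000
Step 2: G0=G2&G0=0&1=0 G1=NOT G2=NOT 0=1 G2=G1=0 G3=G1=0 -> 0100
Step 3: G0=G2&G0=0&0=0 G1=NOT G2=NOT 0=1 G2=G1=1 G3=G1=1 -> 0111
Step 4: G0=G2&G0=1&0=0 G1=NOT G2=NOT 1=0 G2=G1=1 G3=G1=1 -> 0011
Step 5: G0=G2&G0=1&0=0 G1=NOT G2=NOT 1=0 G2=G1=0 G3=G1=0 -> 0000
Step 6: G0=G2&G0=0&0=0 G1=NOT G2=NOT 0=1 G2=G1=0 G3=G1=0 -> 0100
State from step 6 equals state from step 2 -> cycle length 4

Answer: 4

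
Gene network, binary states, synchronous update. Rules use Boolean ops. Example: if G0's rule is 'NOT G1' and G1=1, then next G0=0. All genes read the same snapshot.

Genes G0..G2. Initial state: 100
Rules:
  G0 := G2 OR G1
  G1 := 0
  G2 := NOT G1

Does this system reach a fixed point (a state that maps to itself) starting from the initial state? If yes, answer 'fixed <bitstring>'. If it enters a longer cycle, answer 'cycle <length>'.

Answer: fixed 101

Derivation:
Step 0: 100
Step 1: G0=G2|G1=0|0=0 G1=0(const) G2=NOT G1=NOT 0=1 -> 001
Step 2: G0=G2|G1=1|0=1 G1=0(const) G2=NOT G1=NOT 0=1 -> 101
Step 3: G0=G2|G1=1|0=1 G1=0(const) G2=NOT G1=NOT 0=1 -> 101
Fixed point reached at step 2: 101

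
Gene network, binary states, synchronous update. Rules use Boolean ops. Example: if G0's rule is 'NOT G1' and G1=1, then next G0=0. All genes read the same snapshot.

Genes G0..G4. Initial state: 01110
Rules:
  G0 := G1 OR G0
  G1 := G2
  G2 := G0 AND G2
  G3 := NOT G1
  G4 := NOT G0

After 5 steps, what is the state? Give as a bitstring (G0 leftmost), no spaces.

Step 1: G0=G1|G0=1|0=1 G1=G2=1 G2=G0&G2=0&1=0 G3=NOT G1=NOT 1=0 G4=NOT G0=NOT 0=1 -> 11001
Step 2: G0=G1|G0=1|1=1 G1=G2=0 G2=G0&G2=1&0=0 G3=NOT G1=NOT 1=0 G4=NOT G0=NOT 1=0 -> 10000
Step 3: G0=G1|G0=0|1=1 G1=G2=0 G2=G0&G2=1&0=0 G3=NOT G1=NOT 0=1 G4=NOT G0=NOT 1=0 -> 10010
Step 4: G0=G1|G0=0|1=1 G1=G2=0 G2=G0&G2=1&0=0 G3=NOT G1=NOT 0=1 G4=NOT G0=NOT 1=0 -> 10010
Step 5: G0=G1|G0=0|1=1 G1=G2=0 G2=G0&G2=1&0=0 G3=NOT G1=NOT 0=1 G4=NOT G0=NOT 1=0 -> 10010

10010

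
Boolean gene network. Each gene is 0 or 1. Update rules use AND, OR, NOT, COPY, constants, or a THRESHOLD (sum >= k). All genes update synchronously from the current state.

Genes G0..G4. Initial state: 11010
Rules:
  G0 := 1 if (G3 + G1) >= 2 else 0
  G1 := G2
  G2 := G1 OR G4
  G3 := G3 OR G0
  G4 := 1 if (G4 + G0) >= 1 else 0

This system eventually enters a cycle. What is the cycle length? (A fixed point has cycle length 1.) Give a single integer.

Answer: 1

Derivation:
Step 0: 11010
Step 1: G0=(1+1>=2)=1 G1=G2=0 G2=G1|G4=1|0=1 G3=G3|G0=1|1=1 G4=(0+1>=1)=1 -> 10111
Step 2: G0=(1+0>=2)=0 G1=G2=1 G2=G1|G4=0|1=1 G3=G3|G0=1|1=1 G4=(1+1>=1)=1 -> 01111
Step 3: G0=(1+1>=2)=1 G1=G2=1 G2=G1|G4=1|1=1 G3=G3|G0=1|0=1 G4=(1+0>=1)=1 -> 11111
Step 4: G0=(1+1>=2)=1 G1=G2=1 G2=G1|G4=1|1=1 G3=G3|G0=1|1=1 G4=(1+1>=1)=1 -> 11111
State from step 4 equals state from step 3 -> cycle length 1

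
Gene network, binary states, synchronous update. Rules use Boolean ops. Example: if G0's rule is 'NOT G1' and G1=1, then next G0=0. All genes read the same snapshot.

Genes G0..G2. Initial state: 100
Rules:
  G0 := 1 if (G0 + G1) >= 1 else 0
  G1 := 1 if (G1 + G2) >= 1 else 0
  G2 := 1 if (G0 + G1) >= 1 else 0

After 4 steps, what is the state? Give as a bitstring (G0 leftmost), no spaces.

Step 1: G0=(1+0>=1)=1 G1=(0+0>=1)=0 G2=(1+0>=1)=1 -> 101
Step 2: G0=(1+0>=1)=1 G1=(0+1>=1)=1 G2=(1+0>=1)=1 -> 111
Step 3: G0=(1+1>=1)=1 G1=(1+1>=1)=1 G2=(1+1>=1)=1 -> 111
Step 4: G0=(1+1>=1)=1 G1=(1+1>=1)=1 G2=(1+1>=1)=1 -> 111

111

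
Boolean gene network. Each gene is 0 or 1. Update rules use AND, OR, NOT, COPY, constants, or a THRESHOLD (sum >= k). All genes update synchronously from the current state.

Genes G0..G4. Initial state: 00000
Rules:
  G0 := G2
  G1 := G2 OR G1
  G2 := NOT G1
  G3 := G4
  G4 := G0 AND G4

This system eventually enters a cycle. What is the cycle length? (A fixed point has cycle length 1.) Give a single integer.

Step 0: 00000
Step 1: G0=G2=0 G1=G2|G1=0|0=0 G2=NOT G1=NOT 0=1 G3=G4=0 G4=G0&G4=0&0=0 -> 00100
Step 2: G0=G2=1 G1=G2|G1=1|0=1 G2=NOT G1=NOT 0=1 G3=G4=0 G4=G0&G4=0&0=0 -> 11100
Step 3: G0=G2=1 G1=G2|G1=1|1=1 G2=NOT G1=NOT 1=0 G3=G4=0 G4=G0&G4=1&0=0 -> 11000
Step 4: G0=G2=0 G1=G2|G1=0|1=1 G2=NOT G1=NOT 1=0 G3=G4=0 G4=G0&G4=1&0=0 -> 01000
Step 5: G0=G2=0 G1=G2|G1=0|1=1 G2=NOT G1=NOT 1=0 G3=G4=0 G4=G0&G4=0&0=0 -> 01000
State from step 5 equals state from step 4 -> cycle length 1

Answer: 1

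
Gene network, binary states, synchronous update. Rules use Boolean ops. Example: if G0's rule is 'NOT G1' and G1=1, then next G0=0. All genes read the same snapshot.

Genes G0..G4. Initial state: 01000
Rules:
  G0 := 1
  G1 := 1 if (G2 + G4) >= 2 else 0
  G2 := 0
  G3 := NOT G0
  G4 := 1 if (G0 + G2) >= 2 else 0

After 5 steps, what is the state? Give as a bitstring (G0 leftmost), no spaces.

Step 1: G0=1(const) G1=(0+0>=2)=0 G2=0(const) G3=NOT G0=NOT 0=1 G4=(0+0>=2)=0 -> 10010
Step 2: G0=1(const) G1=(0+0>=2)=0 G2=0(const) G3=NOT G0=NOT 1=0 G4=(1+0>=2)=0 -> 10000
Step 3: G0=1(const) G1=(0+0>=2)=0 G2=0(const) G3=NOT G0=NOT 1=0 G4=(1+0>=2)=0 -> 10000
Step 4: G0=1(const) G1=(0+0>=2)=0 G2=0(const) G3=NOT G0=NOT 1=0 G4=(1+0>=2)=0 -> 10000
Step 5: G0=1(const) G1=(0+0>=2)=0 G2=0(const) G3=NOT G0=NOT 1=0 G4=(1+0>=2)=0 -> 10000

10000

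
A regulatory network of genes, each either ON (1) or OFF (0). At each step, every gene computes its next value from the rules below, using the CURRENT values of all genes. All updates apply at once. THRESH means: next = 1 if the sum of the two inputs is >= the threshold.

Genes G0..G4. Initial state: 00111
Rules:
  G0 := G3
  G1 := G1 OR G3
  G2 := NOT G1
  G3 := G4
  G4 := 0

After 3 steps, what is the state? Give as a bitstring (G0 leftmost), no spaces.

Step 1: G0=G3=1 G1=G1|G3=0|1=1 G2=NOT G1=NOT 0=1 G3=G4=1 G4=0(const) -> 11110
Step 2: G0=G3=1 G1=G1|G3=1|1=1 G2=NOT G1=NOT 1=0 G3=G4=0 G4=0(const) -> 11000
Step 3: G0=G3=0 G1=G1|G3=1|0=1 G2=NOT G1=NOT 1=0 G3=G4=0 G4=0(const) -> 01000

01000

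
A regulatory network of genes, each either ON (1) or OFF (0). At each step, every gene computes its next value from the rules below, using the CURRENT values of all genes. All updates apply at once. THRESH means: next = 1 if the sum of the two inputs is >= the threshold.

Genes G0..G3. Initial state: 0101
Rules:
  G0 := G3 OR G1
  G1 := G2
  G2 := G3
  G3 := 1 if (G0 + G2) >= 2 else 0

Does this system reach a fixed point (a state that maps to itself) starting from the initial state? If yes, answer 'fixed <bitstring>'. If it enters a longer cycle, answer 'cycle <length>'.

Step 0: 0101
Step 1: G0=G3|G1=1|1=1 G1=G2=0 G2=G3=1 G3=(0+0>=2)=0 -> 1010
Step 2: G0=G3|G1=0|0=0 G1=G2=1 G2=G3=0 G3=(1+1>=2)=1 -> 0101
Cycle of length 2 starting at step 0 -> no fixed point

Answer: cycle 2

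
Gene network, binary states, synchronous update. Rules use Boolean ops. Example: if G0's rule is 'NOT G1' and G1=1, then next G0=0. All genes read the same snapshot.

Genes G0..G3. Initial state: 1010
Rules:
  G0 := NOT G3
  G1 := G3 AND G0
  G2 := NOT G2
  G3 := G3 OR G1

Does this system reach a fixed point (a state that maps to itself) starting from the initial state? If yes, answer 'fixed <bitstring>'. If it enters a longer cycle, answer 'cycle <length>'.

Answer: cycle 2

Derivation:
Step 0: 1010
Step 1: G0=NOT G3=NOT 0=1 G1=G3&G0=0&1=0 G2=NOT G2=NOT 1=0 G3=G3|G1=0|0=0 -> 1000
Step 2: G0=NOT G3=NOT 0=1 G1=G3&G0=0&1=0 G2=NOT G2=NOT 0=1 G3=G3|G1=0|0=0 -> 1010
Cycle of length 2 starting at step 0 -> no fixed point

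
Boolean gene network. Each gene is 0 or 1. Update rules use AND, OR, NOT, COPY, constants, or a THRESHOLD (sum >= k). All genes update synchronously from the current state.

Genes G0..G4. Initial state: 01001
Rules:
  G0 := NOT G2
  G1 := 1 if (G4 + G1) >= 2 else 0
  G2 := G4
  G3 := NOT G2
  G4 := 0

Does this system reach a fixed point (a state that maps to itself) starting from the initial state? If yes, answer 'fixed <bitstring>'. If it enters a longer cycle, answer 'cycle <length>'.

Answer: fixed 10010

Derivation:
Step 0: 01001
Step 1: G0=NOT G2=NOT 0=1 G1=(1+1>=2)=1 G2=G4=1 G3=NOT G2=NOT 0=1 G4=0(const) -> 11110
Step 2: G0=NOT G2=NOT 1=0 G1=(0+1>=2)=0 G2=G4=0 G3=NOT G2=NOT 1=0 G4=0(const) -> 00000
Step 3: G0=NOT G2=NOT 0=1 G1=(0+0>=2)=0 G2=G4=0 G3=NOT G2=NOT 0=1 G4=0(const) -> 10010
Step 4: G0=NOT G2=NOT 0=1 G1=(0+0>=2)=0 G2=G4=0 G3=NOT G2=NOT 0=1 G4=0(const) -> 10010
Fixed point reached at step 3: 10010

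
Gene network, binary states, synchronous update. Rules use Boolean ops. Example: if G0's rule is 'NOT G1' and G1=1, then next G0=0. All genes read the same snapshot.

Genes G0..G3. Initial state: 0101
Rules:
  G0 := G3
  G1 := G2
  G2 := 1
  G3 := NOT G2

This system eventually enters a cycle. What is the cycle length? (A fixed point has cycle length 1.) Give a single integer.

Answer: 1

Derivation:
Step 0: 0101
Step 1: G0=G3=1 G1=G2=0 G2=1(const) G3=NOT G2=NOT 0=1 -> 1011
Step 2: G0=G3=1 G1=G2=1 G2=1(const) G3=NOT G2=NOT 1=0 -> 1110
Step 3: G0=G3=0 G1=G2=1 G2=1(const) G3=NOT G2=NOT 1=0 -> 0110
Step 4: G0=G3=0 G1=G2=1 G2=1(const) G3=NOT G2=NOT 1=0 -> 0110
State from step 4 equals state from step 3 -> cycle length 1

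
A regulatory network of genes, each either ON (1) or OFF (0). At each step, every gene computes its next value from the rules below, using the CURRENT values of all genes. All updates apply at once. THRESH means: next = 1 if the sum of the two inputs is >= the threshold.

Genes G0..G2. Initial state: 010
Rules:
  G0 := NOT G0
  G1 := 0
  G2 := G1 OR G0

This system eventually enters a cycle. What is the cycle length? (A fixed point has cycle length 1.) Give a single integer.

Step 0: 010
Step 1: G0=NOT G0=NOT 0=1 G1=0(const) G2=G1|G0=1|0=1 -> 101
Step 2: G0=NOT G0=NOT 1=0 G1=0(const) G2=G1|G0=0|1=1 -> 001
Step 3: G0=NOT G0=NOT 0=1 G1=0(const) G2=G1|G0=0|0=0 -> 100
Step 4: G0=NOT G0=NOT 1=0 G1=0(const) G2=G1|G0=0|1=1 -> 001
State from step 4 equals state from step 2 -> cycle length 2

Answer: 2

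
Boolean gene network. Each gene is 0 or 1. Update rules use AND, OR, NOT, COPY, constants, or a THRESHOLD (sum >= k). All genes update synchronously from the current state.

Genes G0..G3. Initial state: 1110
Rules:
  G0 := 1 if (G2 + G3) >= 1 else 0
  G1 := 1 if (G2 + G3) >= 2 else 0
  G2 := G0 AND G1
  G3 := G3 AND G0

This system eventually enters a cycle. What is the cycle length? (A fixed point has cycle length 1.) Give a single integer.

Step 0: 1110
Step 1: G0=(1+0>=1)=1 G1=(1+0>=2)=0 G2=G0&G1=1&1=1 G3=G3&G0=0&1=0 -> 1010
Step 2: G0=(1+0>=1)=1 G1=(1+0>=2)=0 G2=G0&G1=1&0=0 G3=G3&G0=0&1=0 -> 1000
Step 3: G0=(0+0>=1)=0 G1=(0+0>=2)=0 G2=G0&G1=1&0=0 G3=G3&G0=0&1=0 -> 0000
Step 4: G0=(0+0>=1)=0 G1=(0+0>=2)=0 G2=G0&G1=0&0=0 G3=G3&G0=0&0=0 -> 0000
State from step 4 equals state from step 3 -> cycle length 1

Answer: 1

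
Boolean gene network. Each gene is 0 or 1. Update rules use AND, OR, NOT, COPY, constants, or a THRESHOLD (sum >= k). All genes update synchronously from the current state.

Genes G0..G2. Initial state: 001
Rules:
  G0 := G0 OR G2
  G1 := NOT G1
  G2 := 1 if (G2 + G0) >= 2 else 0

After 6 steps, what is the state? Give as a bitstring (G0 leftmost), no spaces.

Step 1: G0=G0|G2=0|1=1 G1=NOT G1=NOT 0=1 G2=(1+0>=2)=0 -> 110
Step 2: G0=G0|G2=1|0=1 G1=NOT G1=NOT 1=0 G2=(0+1>=2)=0 -> 100
Step 3: G0=G0|G2=1|0=1 G1=NOT G1=NOT 0=1 G2=(0+1>=2)=0 -> 110
Step 4: G0=G0|G2=1|0=1 G1=NOT G1=NOT 1=0 G2=(0+1>=2)=0 -> 100
Step 5: G0=G0|G2=1|0=1 G1=NOT G1=NOT 0=1 G2=(0+1>=2)=0 -> 110
Step 6: G0=G0|G2=1|0=1 G1=NOT G1=NOT 1=0 G2=(0+1>=2)=0 -> 100

100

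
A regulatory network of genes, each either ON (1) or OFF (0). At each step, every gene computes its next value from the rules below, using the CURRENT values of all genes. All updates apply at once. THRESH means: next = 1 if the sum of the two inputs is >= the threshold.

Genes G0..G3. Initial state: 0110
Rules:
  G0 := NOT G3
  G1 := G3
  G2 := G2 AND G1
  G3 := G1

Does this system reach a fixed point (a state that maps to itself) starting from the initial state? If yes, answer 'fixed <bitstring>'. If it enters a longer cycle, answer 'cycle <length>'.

Answer: cycle 2

Derivation:
Step 0: 0110
Step 1: G0=NOT G3=NOT 0=1 G1=G3=0 G2=G2&G1=1&1=1 G3=G1=1 -> 1011
Step 2: G0=NOT G3=NOT 1=0 G1=G3=1 G2=G2&G1=1&0=0 G3=G1=0 -> 0100
Step 3: G0=NOT G3=NOT 0=1 G1=G3=0 G2=G2&G1=0&1=0 G3=G1=1 -> 1001
Step 4: G0=NOT G3=NOT 1=0 G1=G3=1 G2=G2&G1=0&0=0 G3=G1=0 -> 0100
Cycle of length 2 starting at step 2 -> no fixed point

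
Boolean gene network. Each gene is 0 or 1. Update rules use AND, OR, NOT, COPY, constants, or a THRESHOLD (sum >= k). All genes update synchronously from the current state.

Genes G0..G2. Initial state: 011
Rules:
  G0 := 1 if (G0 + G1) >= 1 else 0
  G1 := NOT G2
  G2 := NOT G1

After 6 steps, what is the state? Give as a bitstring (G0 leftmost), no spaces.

Step 1: G0=(0+1>=1)=1 G1=NOT G2=NOT 1=0 G2=NOT G1=NOT 1=0 -> 100
Step 2: G0=(1+0>=1)=1 G1=NOT G2=NOT 0=1 G2=NOT G1=NOT 0=1 -> 111
Step 3: G0=(1+1>=1)=1 G1=NOT G2=NOT 1=0 G2=NOT G1=NOT 1=0 -> 100
Step 4: G0=(1+0>=1)=1 G1=NOT G2=NOT 0=1 G2=NOT G1=NOT 0=1 -> 111
Step 5: G0=(1+1>=1)=1 G1=NOT G2=NOT 1=0 G2=NOT G1=NOT 1=0 -> 100
Step 6: G0=(1+0>=1)=1 G1=NOT G2=NOT 0=1 G2=NOT G1=NOT 0=1 -> 111

111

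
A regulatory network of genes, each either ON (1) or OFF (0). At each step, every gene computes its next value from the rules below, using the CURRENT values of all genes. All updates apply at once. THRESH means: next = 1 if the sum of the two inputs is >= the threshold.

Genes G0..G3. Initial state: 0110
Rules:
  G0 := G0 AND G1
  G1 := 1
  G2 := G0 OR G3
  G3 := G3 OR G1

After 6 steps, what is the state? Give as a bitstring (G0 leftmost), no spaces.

Step 1: G0=G0&G1=0&1=0 G1=1(const) G2=G0|G3=0|0=0 G3=G3|G1=0|1=1 -> 0101
Step 2: G0=G0&G1=0&1=0 G1=1(const) G2=G0|G3=0|1=1 G3=G3|G1=1|1=1 -> 0111
Step 3: G0=G0&G1=0&1=0 G1=1(const) G2=G0|G3=0|1=1 G3=G3|G1=1|1=1 -> 0111
Step 4: G0=G0&G1=0&1=0 G1=1(const) G2=G0|G3=0|1=1 G3=G3|G1=1|1=1 -> 0111
Step 5: G0=G0&G1=0&1=0 G1=1(const) G2=G0|G3=0|1=1 G3=G3|G1=1|1=1 -> 0111
Step 6: G0=G0&G1=0&1=0 G1=1(const) G2=G0|G3=0|1=1 G3=G3|G1=1|1=1 -> 0111

0111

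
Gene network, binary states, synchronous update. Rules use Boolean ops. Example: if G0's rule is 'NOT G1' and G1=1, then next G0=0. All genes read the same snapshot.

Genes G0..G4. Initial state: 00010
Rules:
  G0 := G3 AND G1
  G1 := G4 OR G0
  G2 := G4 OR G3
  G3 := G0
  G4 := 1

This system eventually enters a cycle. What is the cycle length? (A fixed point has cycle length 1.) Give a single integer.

Step 0: 00010
Step 1: G0=G3&G1=1&0=0 G1=G4|G0=0|0=0 G2=G4|G3=0|1=1 G3=G0=0 G4=1(const) -> 00101
Step 2: G0=G3&G1=0&0=0 G1=G4|G0=1|0=1 G2=G4|G3=1|0=1 G3=G0=0 G4=1(const) -> 01101
Step 3: G0=G3&G1=0&1=0 G1=G4|G0=1|0=1 G2=G4|G3=1|0=1 G3=G0=0 G4=1(const) -> 01101
State from step 3 equals state from step 2 -> cycle length 1

Answer: 1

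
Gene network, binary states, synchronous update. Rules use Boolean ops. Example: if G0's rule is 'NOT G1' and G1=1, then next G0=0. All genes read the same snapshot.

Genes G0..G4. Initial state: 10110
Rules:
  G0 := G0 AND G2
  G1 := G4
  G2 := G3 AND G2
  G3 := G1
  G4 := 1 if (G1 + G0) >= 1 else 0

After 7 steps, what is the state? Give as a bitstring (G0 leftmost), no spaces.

Step 1: G0=G0&G2=1&1=1 G1=G4=0 G2=G3&G2=1&1=1 G3=G1=0 G4=(0+1>=1)=1 -> 10101
Step 2: G0=G0&G2=1&1=1 G1=G4=1 G2=G3&G2=0&1=0 G3=G1=0 G4=(0+1>=1)=1 -> 11001
Step 3: G0=G0&G2=1&0=0 G1=G4=1 G2=G3&G2=0&0=0 G3=G1=1 G4=(1+1>=1)=1 -> 01011
Step 4: G0=G0&G2=0&0=0 G1=G4=1 G2=G3&G2=1&0=0 G3=G1=1 G4=(1+0>=1)=1 -> 01011
Step 5: G0=G0&G2=0&0=0 G1=G4=1 G2=G3&G2=1&0=0 G3=G1=1 G4=(1+0>=1)=1 -> 01011
Step 6: G0=G0&G2=0&0=0 G1=G4=1 G2=G3&G2=1&0=0 G3=G1=1 G4=(1+0>=1)=1 -> 01011
Step 7: G0=G0&G2=0&0=0 G1=G4=1 G2=G3&G2=1&0=0 G3=G1=1 G4=(1+0>=1)=1 -> 01011

01011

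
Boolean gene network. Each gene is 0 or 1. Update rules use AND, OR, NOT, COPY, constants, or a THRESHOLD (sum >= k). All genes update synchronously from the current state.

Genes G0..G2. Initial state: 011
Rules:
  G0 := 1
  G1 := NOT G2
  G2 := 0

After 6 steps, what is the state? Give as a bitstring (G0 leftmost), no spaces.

Step 1: G0=1(const) G1=NOT G2=NOT 1=0 G2=0(const) -> 100
Step 2: G0=1(const) G1=NOT G2=NOT 0=1 G2=0(const) -> 110
Step 3: G0=1(const) G1=NOT G2=NOT 0=1 G2=0(const) -> 110
Step 4: G0=1(const) G1=NOT G2=NOT 0=1 G2=0(const) -> 110
Step 5: G0=1(const) G1=NOT G2=NOT 0=1 G2=0(const) -> 110
Step 6: G0=1(const) G1=NOT G2=NOT 0=1 G2=0(const) -> 110

110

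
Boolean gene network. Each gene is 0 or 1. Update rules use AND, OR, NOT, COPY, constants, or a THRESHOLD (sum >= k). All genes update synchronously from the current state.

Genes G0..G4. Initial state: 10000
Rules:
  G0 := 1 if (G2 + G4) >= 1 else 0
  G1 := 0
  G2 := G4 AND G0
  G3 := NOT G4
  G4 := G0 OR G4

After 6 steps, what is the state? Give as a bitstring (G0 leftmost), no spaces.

Step 1: G0=(0+0>=1)=0 G1=0(const) G2=G4&G0=0&1=0 G3=NOT G4=NOT 0=1 G4=G0|G4=1|0=1 -> 00011
Step 2: G0=(0+1>=1)=1 G1=0(const) G2=G4&G0=1&0=0 G3=NOT G4=NOT 1=0 G4=G0|G4=0|1=1 -> 10001
Step 3: G0=(0+1>=1)=1 G1=0(const) G2=G4&G0=1&1=1 G3=NOT G4=NOT 1=0 G4=G0|G4=1|1=1 -> 10101
Step 4: G0=(1+1>=1)=1 G1=0(const) G2=G4&G0=1&1=1 G3=NOT G4=NOT 1=0 G4=G0|G4=1|1=1 -> 10101
Step 5: G0=(1+1>=1)=1 G1=0(const) G2=G4&G0=1&1=1 G3=NOT G4=NOT 1=0 G4=G0|G4=1|1=1 -> 10101
Step 6: G0=(1+1>=1)=1 G1=0(const) G2=G4&G0=1&1=1 G3=NOT G4=NOT 1=0 G4=G0|G4=1|1=1 -> 10101

10101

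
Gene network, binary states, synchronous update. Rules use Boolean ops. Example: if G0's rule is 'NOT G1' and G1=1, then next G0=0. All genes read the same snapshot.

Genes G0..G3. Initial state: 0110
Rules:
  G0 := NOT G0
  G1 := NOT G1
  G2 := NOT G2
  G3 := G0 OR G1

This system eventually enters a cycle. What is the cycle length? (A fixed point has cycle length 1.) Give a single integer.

Answer: 2

Derivation:
Step 0: 0110
Step 1: G0=NOT G0=NOT 0=1 G1=NOT G1=NOT 1=0 G2=NOT G2=NOT 1=0 G3=G0|G1=0|1=1 -> 1001
Step 2: G0=NOT G0=NOT 1=0 G1=NOT G1=NOT 0=1 G2=NOT G2=NOT 0=1 G3=G0|G1=1|0=1 -> 0111
Step 3: G0=NOT G0=NOT 0=1 G1=NOT G1=NOT 1=0 G2=NOT G2=NOT 1=0 G3=G0|G1=0|1=1 -> 1001
State from step 3 equals state from step 1 -> cycle length 2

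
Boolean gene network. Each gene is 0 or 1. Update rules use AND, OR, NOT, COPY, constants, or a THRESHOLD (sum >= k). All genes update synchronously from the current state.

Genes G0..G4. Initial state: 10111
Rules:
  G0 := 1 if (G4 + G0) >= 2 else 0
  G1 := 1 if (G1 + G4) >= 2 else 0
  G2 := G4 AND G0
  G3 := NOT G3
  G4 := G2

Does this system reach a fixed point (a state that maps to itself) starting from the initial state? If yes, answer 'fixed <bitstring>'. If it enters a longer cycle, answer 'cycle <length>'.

Answer: cycle 2

Derivation:
Step 0: 10111
Step 1: G0=(1+1>=2)=1 G1=(0+1>=2)=0 G2=G4&G0=1&1=1 G3=NOT G3=NOT 1=0 G4=G2=1 -> 10101
Step 2: G0=(1+1>=2)=1 G1=(0+1>=2)=0 G2=G4&G0=1&1=1 G3=NOT G3=NOT 0=1 G4=G2=1 -> 10111
Cycle of length 2 starting at step 0 -> no fixed point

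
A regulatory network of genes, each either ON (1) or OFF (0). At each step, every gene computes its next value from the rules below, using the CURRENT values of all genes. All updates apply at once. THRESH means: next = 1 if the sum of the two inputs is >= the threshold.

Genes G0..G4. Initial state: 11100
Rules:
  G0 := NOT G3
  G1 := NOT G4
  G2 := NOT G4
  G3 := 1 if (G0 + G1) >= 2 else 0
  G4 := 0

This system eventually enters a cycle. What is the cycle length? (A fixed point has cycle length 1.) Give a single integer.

Step 0: 11100
Step 1: G0=NOT G3=NOT 0=1 G1=NOT G4=NOT 0=1 G2=NOT G4=NOT 0=1 G3=(1+1>=2)=1 G4=0(const) -> 11110
Step 2: G0=NOT G3=NOT 1=0 G1=NOT G4=NOT 0=1 G2=NOT G4=NOT 0=1 G3=(1+1>=2)=1 G4=0(const) -> 01110
Step 3: G0=NOT G3=NOT 1=0 G1=NOT G4=NOT 0=1 G2=NOT G4=NOT 0=1 G3=(0+1>=2)=0 G4=0(const) -> 01100
Step 4: G0=NOT G3=NOT 0=1 G1=NOT G4=NOT 0=1 G2=NOT G4=NOT 0=1 G3=(0+1>=2)=0 G4=0(const) -> 11100
State from step 4 equals state from step 0 -> cycle length 4

Answer: 4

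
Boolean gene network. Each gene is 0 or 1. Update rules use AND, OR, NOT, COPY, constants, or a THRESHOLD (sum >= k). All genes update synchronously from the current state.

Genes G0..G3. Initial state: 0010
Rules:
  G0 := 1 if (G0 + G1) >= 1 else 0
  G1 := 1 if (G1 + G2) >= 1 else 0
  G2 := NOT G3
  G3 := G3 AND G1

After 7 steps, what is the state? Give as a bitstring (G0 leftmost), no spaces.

Step 1: G0=(0+0>=1)=0 G1=(0+1>=1)=1 G2=NOT G3=NOT 0=1 G3=G3&G1=0&0=0 -> 0110
Step 2: G0=(0+1>=1)=1 G1=(1+1>=1)=1 G2=NOT G3=NOT 0=1 G3=G3&G1=0&1=0 -> 1110
Step 3: G0=(1+1>=1)=1 G1=(1+1>=1)=1 G2=NOT G3=NOT 0=1 G3=G3&G1=0&1=0 -> 1110
Step 4: G0=(1+1>=1)=1 G1=(1+1>=1)=1 G2=NOT G3=NOT 0=1 G3=G3&G1=0&1=0 -> 1110
Step 5: G0=(1+1>=1)=1 G1=(1+1>=1)=1 G2=NOT G3=NOT 0=1 G3=G3&G1=0&1=0 -> 1110
Step 6: G0=(1+1>=1)=1 G1=(1+1>=1)=1 G2=NOT G3=NOT 0=1 G3=G3&G1=0&1=0 -> 1110
Step 7: G0=(1+1>=1)=1 G1=(1+1>=1)=1 G2=NOT G3=NOT 0=1 G3=G3&G1=0&1=0 -> 1110

1110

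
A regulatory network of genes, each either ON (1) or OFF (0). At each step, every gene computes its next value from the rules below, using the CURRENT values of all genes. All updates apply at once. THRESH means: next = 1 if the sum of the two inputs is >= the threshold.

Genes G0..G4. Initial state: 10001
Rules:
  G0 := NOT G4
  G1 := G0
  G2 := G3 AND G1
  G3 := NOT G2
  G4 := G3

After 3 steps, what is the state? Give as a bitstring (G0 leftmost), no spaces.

Step 1: G0=NOT G4=NOT 1=0 G1=G0=1 G2=G3&G1=0&0=0 G3=NOT G2=NOT 0=1 G4=G3=0 -> 01010
Step 2: G0=NOT G4=NOT 0=1 G1=G0=0 G2=G3&G1=1&1=1 G3=NOT G2=NOT 0=1 G4=G3=1 -> 10111
Step 3: G0=NOT G4=NOT 1=0 G1=G0=1 G2=G3&G1=1&0=0 G3=NOT G2=NOT 1=0 G4=G3=1 -> 01001

01001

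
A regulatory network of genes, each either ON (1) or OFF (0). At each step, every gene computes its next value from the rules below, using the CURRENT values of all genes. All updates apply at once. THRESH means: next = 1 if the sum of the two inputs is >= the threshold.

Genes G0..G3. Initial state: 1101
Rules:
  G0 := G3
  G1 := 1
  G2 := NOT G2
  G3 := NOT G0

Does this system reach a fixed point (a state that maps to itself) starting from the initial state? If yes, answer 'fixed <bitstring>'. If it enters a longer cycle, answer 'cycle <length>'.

Answer: cycle 4

Derivation:
Step 0: 1101
Step 1: G0=G3=1 G1=1(const) G2=NOT G2=NOT 0=1 G3=NOT G0=NOT 1=0 -> 1110
Step 2: G0=G3=0 G1=1(const) G2=NOT G2=NOT 1=0 G3=NOT G0=NOT 1=0 -> 0100
Step 3: G0=G3=0 G1=1(const) G2=NOT G2=NOT 0=1 G3=NOT G0=NOT 0=1 -> 0111
Step 4: G0=G3=1 G1=1(const) G2=NOT G2=NOT 1=0 G3=NOT G0=NOT 0=1 -> 1101
Cycle of length 4 starting at step 0 -> no fixed point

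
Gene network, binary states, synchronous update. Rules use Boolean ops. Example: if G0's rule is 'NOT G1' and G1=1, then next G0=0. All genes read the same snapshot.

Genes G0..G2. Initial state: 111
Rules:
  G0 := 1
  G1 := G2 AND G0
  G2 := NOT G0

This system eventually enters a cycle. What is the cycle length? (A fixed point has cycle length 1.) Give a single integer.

Step 0: 111
Step 1: G0=1(const) G1=G2&G0=1&1=1 G2=NOT G0=NOT 1=0 -> 110
Step 2: G0=1(const) G1=G2&G0=0&1=0 G2=NOT G0=NOT 1=0 -> 100
Step 3: G0=1(const) G1=G2&G0=0&1=0 G2=NOT G0=NOT 1=0 -> 100
State from step 3 equals state from step 2 -> cycle length 1

Answer: 1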